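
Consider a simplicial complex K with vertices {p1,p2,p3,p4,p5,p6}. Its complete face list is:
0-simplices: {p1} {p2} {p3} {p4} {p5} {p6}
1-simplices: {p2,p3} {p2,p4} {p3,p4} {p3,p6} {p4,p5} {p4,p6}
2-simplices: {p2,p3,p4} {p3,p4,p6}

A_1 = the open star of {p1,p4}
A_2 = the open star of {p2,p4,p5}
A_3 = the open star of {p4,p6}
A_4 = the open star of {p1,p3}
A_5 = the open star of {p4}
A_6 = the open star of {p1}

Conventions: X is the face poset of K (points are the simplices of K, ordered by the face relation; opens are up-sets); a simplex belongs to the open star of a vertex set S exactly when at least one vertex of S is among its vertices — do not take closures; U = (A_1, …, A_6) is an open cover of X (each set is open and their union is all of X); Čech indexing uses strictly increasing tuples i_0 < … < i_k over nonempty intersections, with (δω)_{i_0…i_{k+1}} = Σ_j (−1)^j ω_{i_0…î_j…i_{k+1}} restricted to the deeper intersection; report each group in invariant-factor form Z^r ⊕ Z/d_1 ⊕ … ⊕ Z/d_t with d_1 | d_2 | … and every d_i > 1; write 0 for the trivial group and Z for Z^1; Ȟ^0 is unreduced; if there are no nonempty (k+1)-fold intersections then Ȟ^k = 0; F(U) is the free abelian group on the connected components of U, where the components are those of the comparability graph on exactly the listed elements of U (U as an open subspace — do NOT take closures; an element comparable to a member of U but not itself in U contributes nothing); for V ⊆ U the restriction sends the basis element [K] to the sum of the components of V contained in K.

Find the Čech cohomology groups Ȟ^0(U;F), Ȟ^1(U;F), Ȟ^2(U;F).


Ȟ^0 ≅ Z^2,  Ȟ^1 ≅ 0,  Ȟ^2 ≅ 0

nerve simplices:
  A1={{p1},{p4},{p2,p4},{p3,p4},{p4,p5},{p4,p6},{p2,p3,p4},{p3,p4,p6}} A2={{p2},{p4},{p5},{p2,p3},{p2,p4},{p3,p4},{p4,p5},{p4,p6},{p2,p3,p4},{p3,p4,p6}} A3={{p4},{p6},{p2,p4},{p3,p4},{p3,p6},{p4,p5},{p4,p6},{p2,p3,p4},{p3,p4,p6}} A4={{p1},{p3},{p2,p3},{p3,p4},{p3,p6},{p2,p3,p4},{p3,p4,p6}} A5={{p4},{p2,p4},{p3,p4},{p4,p5},{p4,p6},{p2,p3,p4},{p3,p4,p6}} A6={{p1}}
  A12={{p4},{p2,p4},{p3,p4},{p4,p5},{p4,p6},{p2,p3,p4},{p3,p4,p6}} A13={{p4},{p2,p4},{p3,p4},{p4,p5},{p4,p6},{p2,p3,p4},{p3,p4,p6}} A14={{p1},{p3,p4},{p2,p3,p4},{p3,p4,p6}} A15={{p4},{p2,p4},{p3,p4},{p4,p5},{p4,p6},{p2,p3,p4},{p3,p4,p6}} A16={{p1}} A23={{p4},{p2,p4},{p3,p4},{p4,p5},{p4,p6},{p2,p3,p4},{p3,p4,p6}} A24={{p2,p3},{p3,p4},{p2,p3,p4},{p3,p4,p6}} A25={{p4},{p2,p4},{p3,p4},{p4,p5},{p4,p6},{p2,p3,p4},{p3,p4,p6}} A34={{p3,p4},{p3,p6},{p2,p3,p4},{p3,p4,p6}} A35={{p4},{p2,p4},{p3,p4},{p4,p5},{p4,p6},{p2,p3,p4},{p3,p4,p6}} A45={{p3,p4},{p2,p3,p4},{p3,p4,p6}} A46={{p1}}
  A123={{p4},{p2,p4},{p3,p4},{p4,p5},{p4,p6},{p2,p3,p4},{p3,p4,p6}} A124={{p3,p4},{p2,p3,p4},{p3,p4,p6}} A125={{p4},{p2,p4},{p3,p4},{p4,p5},{p4,p6},{p2,p3,p4},{p3,p4,p6}} A134={{p3,p4},{p2,p3,p4},{p3,p4,p6}} A135={{p4},{p2,p4},{p3,p4},{p4,p5},{p4,p6},{p2,p3,p4},{p3,p4,p6}} A145={{p3,p4},{p2,p3,p4},{p3,p4,p6}} A146={{p1}} A234={{p3,p4},{p2,p3,p4},{p3,p4,p6}} A235={{p4},{p2,p4},{p3,p4},{p4,p5},{p4,p6},{p2,p3,p4},{p3,p4,p6}} A245={{p3,p4},{p2,p3,p4},{p3,p4,p6}} A345={{p3,p4},{p2,p3,p4},{p3,p4,p6}}
  A1234={{p3,p4},{p2,p3,p4},{p3,p4,p6}} A1235={{p4},{p2,p4},{p3,p4},{p4,p5},{p4,p6},{p2,p3,p4},{p3,p4,p6}} A1245={{p3,p4},{p2,p3,p4},{p3,p4,p6}} A1345={{p3,p4},{p2,p3,p4},{p3,p4,p6}} A2345={{p3,p4},{p2,p3,p4},{p3,p4,p6}}
  A12345={{p3,p4},{p2,p3,p4},{p3,p4,p6}}
components per intersection:
  A1: {{p1}} {{p4},{p2,p4},{p3,p4},{p4,p5},{p4,p6},{p2,p3,p4},{p3,p4,p6}}
  A2: {{p2},{p4},{p5},{p2,p3},{p2,p4},{p3,p4},{p4,p5},{p4,p6},{p2,p3,p4},{p3,p4,p6}}
  A3: {{p4},{p6},{p2,p4},{p3,p4},{p3,p6},{p4,p5},{p4,p6},{p2,p3,p4},{p3,p4,p6}}
  A4: {{p1}} {{p3},{p2,p3},{p3,p4},{p3,p6},{p2,p3,p4},{p3,p4,p6}}
  A5: {{p4},{p2,p4},{p3,p4},{p4,p5},{p4,p6},{p2,p3,p4},{p3,p4,p6}}
  A6: {{p1}}
  A12: {{p4},{p2,p4},{p3,p4},{p4,p5},{p4,p6},{p2,p3,p4},{p3,p4,p6}}
  A13: {{p4},{p2,p4},{p3,p4},{p4,p5},{p4,p6},{p2,p3,p4},{p3,p4,p6}}
  A14: {{p1}} {{p3,p4},{p2,p3,p4},{p3,p4,p6}}
  A15: {{p4},{p2,p4},{p3,p4},{p4,p5},{p4,p6},{p2,p3,p4},{p3,p4,p6}}
  A16: {{p1}}
  A23: {{p4},{p2,p4},{p3,p4},{p4,p5},{p4,p6},{p2,p3,p4},{p3,p4,p6}}
  A24: {{p2,p3},{p3,p4},{p2,p3,p4},{p3,p4,p6}}
  A25: {{p4},{p2,p4},{p3,p4},{p4,p5},{p4,p6},{p2,p3,p4},{p3,p4,p6}}
  A34: {{p3,p4},{p3,p6},{p2,p3,p4},{p3,p4,p6}}
  A35: {{p4},{p2,p4},{p3,p4},{p4,p5},{p4,p6},{p2,p3,p4},{p3,p4,p6}}
  A45: {{p3,p4},{p2,p3,p4},{p3,p4,p6}}
  A46: {{p1}}
  A123: {{p4},{p2,p4},{p3,p4},{p4,p5},{p4,p6},{p2,p3,p4},{p3,p4,p6}}
  A124: {{p3,p4},{p2,p3,p4},{p3,p4,p6}}
  A125: {{p4},{p2,p4},{p3,p4},{p4,p5},{p4,p6},{p2,p3,p4},{p3,p4,p6}}
  A134: {{p3,p4},{p2,p3,p4},{p3,p4,p6}}
  A135: {{p4},{p2,p4},{p3,p4},{p4,p5},{p4,p6},{p2,p3,p4},{p3,p4,p6}}
  A145: {{p3,p4},{p2,p3,p4},{p3,p4,p6}}
  A146: {{p1}}
  A234: {{p3,p4},{p2,p3,p4},{p3,p4,p6}}
  A235: {{p4},{p2,p4},{p3,p4},{p4,p5},{p4,p6},{p2,p3,p4},{p3,p4,p6}}
  A245: {{p3,p4},{p2,p3,p4},{p3,p4,p6}}
  A345: {{p3,p4},{p2,p3,p4},{p3,p4,p6}}
  A1234: {{p3,p4},{p2,p3,p4},{p3,p4,p6}}
  A1235: {{p4},{p2,p4},{p3,p4},{p4,p5},{p4,p6},{p2,p3,p4},{p3,p4,p6}}
  A1245: {{p3,p4},{p2,p3,p4},{p3,p4,p6}}
  A1345: {{p3,p4},{p2,p3,p4},{p3,p4,p6}}
  A2345: {{p3,p4},{p2,p3,p4},{p3,p4,p6}}
  A12345: {{p3,p4},{p2,p3,p4},{p3,p4,p6}}
C dims 8,13,11,5; δ0: rk 6, SNF 1^6; δ1: rk 7, SNF 1^7; δ2: rk 4, SNF 1^4
degree 0: 8−6−0 = 2 → Ȟ^0 ≅ Z^2
degree 1: 13−7−6 = 0 → Ȟ^1 ≅ 0
degree 2: 11−4−7 = 0 → Ȟ^2 ≅ 0


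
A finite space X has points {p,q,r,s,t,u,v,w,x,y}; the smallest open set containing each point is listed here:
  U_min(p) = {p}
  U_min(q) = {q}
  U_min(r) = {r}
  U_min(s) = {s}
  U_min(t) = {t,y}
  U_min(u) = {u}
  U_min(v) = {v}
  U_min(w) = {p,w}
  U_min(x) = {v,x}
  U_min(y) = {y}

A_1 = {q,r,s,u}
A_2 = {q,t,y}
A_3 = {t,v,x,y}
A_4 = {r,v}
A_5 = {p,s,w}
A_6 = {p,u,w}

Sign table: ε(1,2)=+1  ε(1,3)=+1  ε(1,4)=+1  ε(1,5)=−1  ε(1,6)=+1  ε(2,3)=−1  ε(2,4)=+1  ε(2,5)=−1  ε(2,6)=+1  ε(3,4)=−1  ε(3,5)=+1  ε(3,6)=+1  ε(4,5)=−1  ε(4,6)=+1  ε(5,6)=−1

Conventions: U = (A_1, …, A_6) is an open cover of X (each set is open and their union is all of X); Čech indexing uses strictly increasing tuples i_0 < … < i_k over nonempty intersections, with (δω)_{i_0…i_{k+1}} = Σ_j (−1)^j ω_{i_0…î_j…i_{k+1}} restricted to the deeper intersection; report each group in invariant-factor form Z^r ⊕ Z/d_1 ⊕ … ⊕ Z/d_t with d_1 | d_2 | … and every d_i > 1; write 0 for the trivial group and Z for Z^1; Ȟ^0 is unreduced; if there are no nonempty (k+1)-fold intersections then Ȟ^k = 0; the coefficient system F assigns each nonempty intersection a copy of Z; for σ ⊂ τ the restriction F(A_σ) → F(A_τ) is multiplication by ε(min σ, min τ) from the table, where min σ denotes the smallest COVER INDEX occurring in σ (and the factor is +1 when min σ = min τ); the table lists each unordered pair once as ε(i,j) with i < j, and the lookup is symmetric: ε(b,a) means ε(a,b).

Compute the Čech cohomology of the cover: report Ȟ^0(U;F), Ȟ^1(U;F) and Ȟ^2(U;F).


Ȟ^0(U;F) ≅ Z, Ȟ^1(U;F) ≅ Z^2, Ȟ^2(U;F) ≅ 0

nerve of the cover:
  A12={q} A14={r} A15={s} A16={u} A23={t,y} A34={v} A56={p,w}
C dims 6,7; δ0: rk 5, SNF 1^5
Ȟ^0 = (6 − 5) − 0 = 1, so Ȟ^0 ≅ Z
Ȟ^1 = (7 − 0) − 5 = 2, so Ȟ^1 ≅ Z^2
Ȟ^2 = (0 − 0) − 0 = 0, so Ȟ^2 ≅ 0


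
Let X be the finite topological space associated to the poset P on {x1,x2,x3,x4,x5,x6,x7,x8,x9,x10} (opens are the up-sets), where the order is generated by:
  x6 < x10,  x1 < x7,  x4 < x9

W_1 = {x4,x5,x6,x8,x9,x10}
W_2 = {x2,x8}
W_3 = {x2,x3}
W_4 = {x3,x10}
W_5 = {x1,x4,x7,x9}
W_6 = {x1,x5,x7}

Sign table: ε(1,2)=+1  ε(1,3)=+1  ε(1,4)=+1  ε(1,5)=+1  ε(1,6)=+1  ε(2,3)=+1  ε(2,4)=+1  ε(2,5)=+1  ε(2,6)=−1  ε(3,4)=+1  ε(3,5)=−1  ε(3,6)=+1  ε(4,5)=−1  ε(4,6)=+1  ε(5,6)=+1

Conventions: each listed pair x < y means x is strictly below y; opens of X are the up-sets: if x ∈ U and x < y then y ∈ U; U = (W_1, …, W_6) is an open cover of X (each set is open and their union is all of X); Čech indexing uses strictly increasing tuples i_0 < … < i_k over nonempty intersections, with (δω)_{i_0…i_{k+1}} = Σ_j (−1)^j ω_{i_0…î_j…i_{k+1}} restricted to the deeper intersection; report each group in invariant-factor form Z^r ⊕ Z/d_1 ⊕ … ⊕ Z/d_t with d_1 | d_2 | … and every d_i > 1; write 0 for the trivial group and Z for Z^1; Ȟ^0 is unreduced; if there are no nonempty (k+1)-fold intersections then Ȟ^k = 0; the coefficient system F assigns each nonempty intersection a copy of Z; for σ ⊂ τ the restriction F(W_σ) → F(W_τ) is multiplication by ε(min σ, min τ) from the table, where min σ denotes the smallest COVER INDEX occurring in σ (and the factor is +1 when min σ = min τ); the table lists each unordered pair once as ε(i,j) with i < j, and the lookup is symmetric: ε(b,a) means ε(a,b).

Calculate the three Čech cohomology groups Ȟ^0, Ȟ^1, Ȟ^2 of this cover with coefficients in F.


cover nerve:
  W12={x8} W14={x10} W15={x4,x9} W16={x5} W23={x2} W34={x3} W56={x1,x7}
C dims 6,7; δ0: rk 5, SNF 1^5
Ȟ^0: (6−5)−0=1 ⇒ Z
Ȟ^1: (7−0)−5=2 ⇒ Z^2
Ȟ^2: (0−0)−0=0 ⇒ 0

Ȟ^0(U;F) ≅ Z,  Ȟ^1(U;F) ≅ Z^2,  Ȟ^2(U;F) ≅ 0


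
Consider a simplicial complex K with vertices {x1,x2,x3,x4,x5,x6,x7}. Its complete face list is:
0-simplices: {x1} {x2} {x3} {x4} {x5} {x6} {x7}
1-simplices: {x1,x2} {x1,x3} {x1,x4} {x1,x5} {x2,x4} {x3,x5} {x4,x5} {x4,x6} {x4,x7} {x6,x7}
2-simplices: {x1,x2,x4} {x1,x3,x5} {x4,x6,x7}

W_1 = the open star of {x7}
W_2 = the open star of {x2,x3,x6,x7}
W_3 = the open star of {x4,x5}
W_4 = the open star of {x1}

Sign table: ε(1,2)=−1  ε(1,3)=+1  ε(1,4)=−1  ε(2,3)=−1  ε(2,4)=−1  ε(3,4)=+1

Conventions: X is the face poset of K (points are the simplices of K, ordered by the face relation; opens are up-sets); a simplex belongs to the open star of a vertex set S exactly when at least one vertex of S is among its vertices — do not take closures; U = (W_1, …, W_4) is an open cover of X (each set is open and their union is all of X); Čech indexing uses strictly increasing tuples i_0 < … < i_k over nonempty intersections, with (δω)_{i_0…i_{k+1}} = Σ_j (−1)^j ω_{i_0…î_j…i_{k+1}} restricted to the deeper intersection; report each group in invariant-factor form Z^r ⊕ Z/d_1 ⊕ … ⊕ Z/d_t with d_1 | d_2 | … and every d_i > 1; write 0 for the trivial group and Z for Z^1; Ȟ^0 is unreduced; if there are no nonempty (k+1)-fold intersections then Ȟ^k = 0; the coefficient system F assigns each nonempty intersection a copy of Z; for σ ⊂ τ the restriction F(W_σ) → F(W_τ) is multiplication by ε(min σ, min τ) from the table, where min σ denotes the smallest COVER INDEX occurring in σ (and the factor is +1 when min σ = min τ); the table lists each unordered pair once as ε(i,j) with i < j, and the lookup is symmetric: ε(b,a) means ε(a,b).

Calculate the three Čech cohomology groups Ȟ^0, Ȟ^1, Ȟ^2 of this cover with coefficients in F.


Ȟ^0 ≅ Z, Ȟ^1 ≅ 0 and Ȟ^2 ≅ 0

nonempty intersections:
  W1={{x7},{x4,x7},{x6,x7},{x4,x6,x7}} W2={{x2},{x3},{x6},{x7},{x1,x2},{x1,x3},{x2,x4},{x3,x5},{x4,x6},{x4,x7},{x6,x7},{x1,x2,x4},{x1,x3,x5},{x4,x6,x7}} W3={{x4},{x5},{x1,x4},{x1,x5},{x2,x4},{x3,x5},{x4,x5},{x4,x6},{x4,x7},{x1,x2,x4},{x1,x3,x5},{x4,x6,x7}} W4={{x1},{x1,x2},{x1,x3},{x1,x4},{x1,x5},{x1,x2,x4},{x1,x3,x5}}
  W12={{x7},{x4,x7},{x6,x7},{x4,x6,x7}} W13={{x4,x7},{x4,x6,x7}} W23={{x2,x4},{x3,x5},{x4,x6},{x4,x7},{x1,x2,x4},{x1,x3,x5},{x4,x6,x7}} W24={{x1,x2},{x1,x3},{x1,x2,x4},{x1,x3,x5}} W34={{x1,x4},{x1,x5},{x1,x2,x4},{x1,x3,x5}}
  W123={{x4,x7},{x4,x6,x7}} W234={{x1,x2,x4},{x1,x3,x5}}
C dims 4,5,2; δ0: rk 3, SNF 1^3; δ1: rk 2, SNF 1^2
Ȟ^0: (4−3)−0=1 ⇒ Z
Ȟ^1: (5−2)−3=0 ⇒ 0
Ȟ^2: (2−0)−2=0 ⇒ 0


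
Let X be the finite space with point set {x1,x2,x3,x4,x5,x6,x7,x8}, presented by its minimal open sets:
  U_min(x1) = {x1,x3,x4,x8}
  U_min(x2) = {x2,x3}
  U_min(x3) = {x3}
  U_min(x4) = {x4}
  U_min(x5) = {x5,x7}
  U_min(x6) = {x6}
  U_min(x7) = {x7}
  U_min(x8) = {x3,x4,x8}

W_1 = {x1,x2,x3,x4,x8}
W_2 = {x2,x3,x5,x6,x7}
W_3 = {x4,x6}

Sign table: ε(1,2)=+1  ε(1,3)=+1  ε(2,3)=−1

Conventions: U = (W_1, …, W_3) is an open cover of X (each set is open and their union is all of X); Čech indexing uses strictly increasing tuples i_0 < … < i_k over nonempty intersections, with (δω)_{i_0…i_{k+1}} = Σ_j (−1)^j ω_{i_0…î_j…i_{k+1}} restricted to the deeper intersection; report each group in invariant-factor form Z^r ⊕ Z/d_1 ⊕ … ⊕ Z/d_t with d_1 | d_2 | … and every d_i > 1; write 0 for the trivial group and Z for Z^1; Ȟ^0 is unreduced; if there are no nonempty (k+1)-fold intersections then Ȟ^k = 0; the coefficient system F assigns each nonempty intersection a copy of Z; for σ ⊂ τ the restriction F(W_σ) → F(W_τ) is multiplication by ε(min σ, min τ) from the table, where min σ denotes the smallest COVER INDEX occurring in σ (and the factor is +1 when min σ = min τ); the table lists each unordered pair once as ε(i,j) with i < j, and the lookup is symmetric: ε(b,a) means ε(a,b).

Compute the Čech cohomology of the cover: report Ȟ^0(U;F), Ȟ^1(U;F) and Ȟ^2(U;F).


nonempty overlaps:
  W12={x2,x3} W13={x4} W23={x6}
C dims 3,3; δ0: rk 3, SNF 1^2·2
degree 0: 3−3−0 = 0 → Ȟ^0 ≅ 0
degree 1: 3−0−3 = 0 plus torsion [2] → Ȟ^1 ≅ Z/2
degree 2: 0−0−0 = 0 → Ȟ^2 ≅ 0

Ȟ^0 ≅ 0, Ȟ^1 ≅ Z/2, Ȟ^2 ≅ 0


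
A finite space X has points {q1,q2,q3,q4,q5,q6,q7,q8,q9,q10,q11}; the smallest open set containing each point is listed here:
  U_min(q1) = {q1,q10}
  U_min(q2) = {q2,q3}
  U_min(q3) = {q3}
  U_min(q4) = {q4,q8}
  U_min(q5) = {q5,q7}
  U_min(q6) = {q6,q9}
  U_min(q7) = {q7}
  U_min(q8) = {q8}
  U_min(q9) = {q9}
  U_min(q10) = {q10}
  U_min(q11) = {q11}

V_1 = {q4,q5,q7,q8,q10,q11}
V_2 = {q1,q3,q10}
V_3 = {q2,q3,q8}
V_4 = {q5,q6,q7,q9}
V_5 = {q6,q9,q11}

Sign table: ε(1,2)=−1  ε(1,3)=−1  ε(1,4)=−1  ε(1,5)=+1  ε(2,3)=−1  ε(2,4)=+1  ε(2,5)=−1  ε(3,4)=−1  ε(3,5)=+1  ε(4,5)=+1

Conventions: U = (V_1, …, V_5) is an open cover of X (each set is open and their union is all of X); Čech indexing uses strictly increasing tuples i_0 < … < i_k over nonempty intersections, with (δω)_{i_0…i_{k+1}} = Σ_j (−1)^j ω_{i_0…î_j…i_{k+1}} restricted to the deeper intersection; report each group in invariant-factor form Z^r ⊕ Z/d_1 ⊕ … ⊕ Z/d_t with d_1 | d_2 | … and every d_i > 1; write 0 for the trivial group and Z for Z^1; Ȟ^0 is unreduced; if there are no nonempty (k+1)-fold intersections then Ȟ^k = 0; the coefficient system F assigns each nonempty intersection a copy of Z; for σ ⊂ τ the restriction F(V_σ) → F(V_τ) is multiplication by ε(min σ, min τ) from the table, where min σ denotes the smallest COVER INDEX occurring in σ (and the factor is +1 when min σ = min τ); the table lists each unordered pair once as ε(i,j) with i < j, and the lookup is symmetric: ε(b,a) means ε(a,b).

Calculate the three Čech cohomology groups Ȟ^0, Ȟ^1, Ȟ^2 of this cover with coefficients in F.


Ȟ^0 ≅ 0; Ȟ^1 ≅ Z ⊕ Z/2; Ȟ^2 ≅ 0

nerve of the cover:
  V12={q10} V13={q8} V14={q5,q7} V15={q11} V23={q3} V45={q6,q9}
C dims 5,6; δ0: rk 5, SNF 1^4·2
Ȟ^0 = (5 − 5) − 0 = 0, so Ȟ^0 ≅ 0
Ȟ^1 = (6 − 0) − 5 = 1 plus torsion [2], so Ȟ^1 ≅ Z ⊕ Z/2
Ȟ^2 = (0 − 0) − 0 = 0, so Ȟ^2 ≅ 0


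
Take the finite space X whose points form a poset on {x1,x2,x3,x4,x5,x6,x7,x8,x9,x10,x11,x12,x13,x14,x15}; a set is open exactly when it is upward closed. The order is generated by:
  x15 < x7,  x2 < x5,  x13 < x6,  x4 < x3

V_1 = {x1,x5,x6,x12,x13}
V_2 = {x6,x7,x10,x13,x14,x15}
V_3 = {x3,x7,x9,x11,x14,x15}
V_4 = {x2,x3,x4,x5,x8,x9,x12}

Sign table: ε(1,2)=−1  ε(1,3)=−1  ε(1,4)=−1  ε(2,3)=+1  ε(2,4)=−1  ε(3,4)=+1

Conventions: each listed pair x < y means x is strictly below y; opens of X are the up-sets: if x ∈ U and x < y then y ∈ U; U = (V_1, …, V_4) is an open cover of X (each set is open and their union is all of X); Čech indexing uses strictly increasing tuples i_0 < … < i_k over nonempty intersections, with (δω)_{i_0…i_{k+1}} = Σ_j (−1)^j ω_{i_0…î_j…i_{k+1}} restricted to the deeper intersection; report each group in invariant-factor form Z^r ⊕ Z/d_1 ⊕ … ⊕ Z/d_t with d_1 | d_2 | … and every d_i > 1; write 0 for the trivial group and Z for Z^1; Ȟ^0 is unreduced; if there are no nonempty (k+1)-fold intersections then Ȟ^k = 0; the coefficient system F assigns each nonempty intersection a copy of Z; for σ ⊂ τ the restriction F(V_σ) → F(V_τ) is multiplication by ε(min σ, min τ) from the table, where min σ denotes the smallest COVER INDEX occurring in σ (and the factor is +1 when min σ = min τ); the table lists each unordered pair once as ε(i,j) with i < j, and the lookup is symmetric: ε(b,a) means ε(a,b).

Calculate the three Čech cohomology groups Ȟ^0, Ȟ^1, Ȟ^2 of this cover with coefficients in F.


nonempty overlaps:
  V12={x6,x13} V14={x5,x12} V23={x7,x14,x15} V34={x3,x9}
C dims 4,4; δ0: rk 3, SNF 1^3
degree 0: 4−3−0 = 1 → Ȟ^0 ≅ Z
degree 1: 4−0−3 = 1 → Ȟ^1 ≅ Z
degree 2: 0−0−0 = 0 → Ȟ^2 ≅ 0

Ȟ^0(U;F) ≅ Z,  Ȟ^1(U;F) ≅ Z,  Ȟ^2(U;F) ≅ 0


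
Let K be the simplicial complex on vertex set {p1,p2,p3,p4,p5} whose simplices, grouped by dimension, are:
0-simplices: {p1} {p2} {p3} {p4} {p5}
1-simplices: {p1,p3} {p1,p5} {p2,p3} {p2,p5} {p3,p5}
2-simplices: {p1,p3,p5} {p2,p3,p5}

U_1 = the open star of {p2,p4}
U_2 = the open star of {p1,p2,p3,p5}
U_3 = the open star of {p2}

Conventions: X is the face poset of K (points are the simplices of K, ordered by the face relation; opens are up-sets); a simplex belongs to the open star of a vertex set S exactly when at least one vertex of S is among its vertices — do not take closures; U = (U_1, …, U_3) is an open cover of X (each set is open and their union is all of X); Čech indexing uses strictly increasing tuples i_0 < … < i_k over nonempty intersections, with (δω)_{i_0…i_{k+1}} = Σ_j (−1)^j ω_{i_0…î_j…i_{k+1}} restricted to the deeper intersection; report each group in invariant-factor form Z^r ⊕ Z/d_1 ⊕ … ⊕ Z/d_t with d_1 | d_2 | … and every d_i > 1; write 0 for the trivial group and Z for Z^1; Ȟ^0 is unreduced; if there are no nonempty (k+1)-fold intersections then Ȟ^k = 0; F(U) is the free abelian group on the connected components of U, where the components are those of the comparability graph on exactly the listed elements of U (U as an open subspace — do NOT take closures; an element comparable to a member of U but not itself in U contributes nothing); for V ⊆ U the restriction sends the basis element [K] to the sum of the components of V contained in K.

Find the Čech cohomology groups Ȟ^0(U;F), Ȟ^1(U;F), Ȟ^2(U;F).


nonempty overlaps:
  U1={{p2},{p4},{p2,p3},{p2,p5},{p2,p3,p5}} U2={{p1},{p2},{p3},{p5},{p1,p3},{p1,p5},{p2,p3},{p2,p5},{p3,p5},{p1,p3,p5},{p2,p3,p5}} U3={{p2},{p2,p3},{p2,p5},{p2,p3,p5}}
  U12={{p2},{p2,p3},{p2,p5},{p2,p3,p5}} U13={{p2},{p2,p3},{p2,p5},{p2,p3,p5}} U23={{p2},{p2,p3},{p2,p5},{p2,p3,p5}}
  U123={{p2},{p2,p3},{p2,p5},{p2,p3,p5}}
components per intersection:
  U1: {{p2},{p2,p3},{p2,p5},{p2,p3,p5}} {{p4}}
  U2: {{p1},{p2},{p3},{p5},{p1,p3},{p1,p5},{p2,p3},{p2,p5},{p3,p5},{p1,p3,p5},{p2,p3,p5}}
  U3: {{p2},{p2,p3},{p2,p5},{p2,p3,p5}}
  U12: {{p2},{p2,p3},{p2,p5},{p2,p3,p5}}
  U13: {{p2},{p2,p3},{p2,p5},{p2,p3,p5}}
  U23: {{p2},{p2,p3},{p2,p5},{p2,p3,p5}}
  U123: {{p2},{p2,p3},{p2,p5},{p2,p3,p5}}
C dims 4,3,1; δ0: rk 2, SNF 1^2; δ1: rk 1, SNF 1^1
degree 0: 4−2−0 = 2 → Ȟ^0 ≅ Z^2
degree 1: 3−1−2 = 0 → Ȟ^1 ≅ 0
degree 2: 1−0−1 = 0 → Ȟ^2 ≅ 0

Ȟ^0 ≅ Z^2,  Ȟ^1 ≅ 0,  Ȟ^2 ≅ 0


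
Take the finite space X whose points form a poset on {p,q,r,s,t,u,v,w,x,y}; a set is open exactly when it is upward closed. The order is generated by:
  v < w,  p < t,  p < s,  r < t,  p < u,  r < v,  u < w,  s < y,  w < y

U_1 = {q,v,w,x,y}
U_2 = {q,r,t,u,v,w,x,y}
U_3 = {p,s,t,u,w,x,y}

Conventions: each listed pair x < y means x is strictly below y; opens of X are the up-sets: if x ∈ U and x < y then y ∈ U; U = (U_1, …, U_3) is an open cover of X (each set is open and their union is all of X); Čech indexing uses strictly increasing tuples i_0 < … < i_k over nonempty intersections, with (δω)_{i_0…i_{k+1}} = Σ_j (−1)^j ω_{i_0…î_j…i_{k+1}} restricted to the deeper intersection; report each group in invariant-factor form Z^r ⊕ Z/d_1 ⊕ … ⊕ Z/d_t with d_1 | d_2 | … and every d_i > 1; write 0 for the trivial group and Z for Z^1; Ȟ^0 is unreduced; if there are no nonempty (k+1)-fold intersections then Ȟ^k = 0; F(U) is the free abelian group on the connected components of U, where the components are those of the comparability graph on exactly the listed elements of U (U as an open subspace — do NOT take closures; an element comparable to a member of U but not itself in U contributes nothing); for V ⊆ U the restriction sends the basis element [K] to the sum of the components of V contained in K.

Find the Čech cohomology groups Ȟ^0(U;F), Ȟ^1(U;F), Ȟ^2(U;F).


Ȟ^0(U;F) ≅ Z^3,  Ȟ^1(U;F) ≅ Z,  Ȟ^2(U;F) ≅ 0

nonempty overlaps:
  U12={q,v,w,x,y} U13={w,x,y} U23={t,u,w,x,y}
  U123={w,x,y}
components per intersection:
  U1: {q} {v,w,y} {x}
  U2: {q} {r,t,u,v,w,y} {x}
  U3: {p,s,t,u,w,y} {x}
  U12: {q} {v,w,y} {x}
  U13: {w,y} {x}
  U23: {t} {u,w,y} {x}
  U123: {w,y} {x}
C dims 8,8,2; δ0: rk 5, SNF 1^5; δ1: rk 2, SNF 1^2
degree 0: 8−5−0 = 3 → Ȟ^0 ≅ Z^3
degree 1: 8−2−5 = 1 → Ȟ^1 ≅ Z
degree 2: 2−0−2 = 0 → Ȟ^2 ≅ 0


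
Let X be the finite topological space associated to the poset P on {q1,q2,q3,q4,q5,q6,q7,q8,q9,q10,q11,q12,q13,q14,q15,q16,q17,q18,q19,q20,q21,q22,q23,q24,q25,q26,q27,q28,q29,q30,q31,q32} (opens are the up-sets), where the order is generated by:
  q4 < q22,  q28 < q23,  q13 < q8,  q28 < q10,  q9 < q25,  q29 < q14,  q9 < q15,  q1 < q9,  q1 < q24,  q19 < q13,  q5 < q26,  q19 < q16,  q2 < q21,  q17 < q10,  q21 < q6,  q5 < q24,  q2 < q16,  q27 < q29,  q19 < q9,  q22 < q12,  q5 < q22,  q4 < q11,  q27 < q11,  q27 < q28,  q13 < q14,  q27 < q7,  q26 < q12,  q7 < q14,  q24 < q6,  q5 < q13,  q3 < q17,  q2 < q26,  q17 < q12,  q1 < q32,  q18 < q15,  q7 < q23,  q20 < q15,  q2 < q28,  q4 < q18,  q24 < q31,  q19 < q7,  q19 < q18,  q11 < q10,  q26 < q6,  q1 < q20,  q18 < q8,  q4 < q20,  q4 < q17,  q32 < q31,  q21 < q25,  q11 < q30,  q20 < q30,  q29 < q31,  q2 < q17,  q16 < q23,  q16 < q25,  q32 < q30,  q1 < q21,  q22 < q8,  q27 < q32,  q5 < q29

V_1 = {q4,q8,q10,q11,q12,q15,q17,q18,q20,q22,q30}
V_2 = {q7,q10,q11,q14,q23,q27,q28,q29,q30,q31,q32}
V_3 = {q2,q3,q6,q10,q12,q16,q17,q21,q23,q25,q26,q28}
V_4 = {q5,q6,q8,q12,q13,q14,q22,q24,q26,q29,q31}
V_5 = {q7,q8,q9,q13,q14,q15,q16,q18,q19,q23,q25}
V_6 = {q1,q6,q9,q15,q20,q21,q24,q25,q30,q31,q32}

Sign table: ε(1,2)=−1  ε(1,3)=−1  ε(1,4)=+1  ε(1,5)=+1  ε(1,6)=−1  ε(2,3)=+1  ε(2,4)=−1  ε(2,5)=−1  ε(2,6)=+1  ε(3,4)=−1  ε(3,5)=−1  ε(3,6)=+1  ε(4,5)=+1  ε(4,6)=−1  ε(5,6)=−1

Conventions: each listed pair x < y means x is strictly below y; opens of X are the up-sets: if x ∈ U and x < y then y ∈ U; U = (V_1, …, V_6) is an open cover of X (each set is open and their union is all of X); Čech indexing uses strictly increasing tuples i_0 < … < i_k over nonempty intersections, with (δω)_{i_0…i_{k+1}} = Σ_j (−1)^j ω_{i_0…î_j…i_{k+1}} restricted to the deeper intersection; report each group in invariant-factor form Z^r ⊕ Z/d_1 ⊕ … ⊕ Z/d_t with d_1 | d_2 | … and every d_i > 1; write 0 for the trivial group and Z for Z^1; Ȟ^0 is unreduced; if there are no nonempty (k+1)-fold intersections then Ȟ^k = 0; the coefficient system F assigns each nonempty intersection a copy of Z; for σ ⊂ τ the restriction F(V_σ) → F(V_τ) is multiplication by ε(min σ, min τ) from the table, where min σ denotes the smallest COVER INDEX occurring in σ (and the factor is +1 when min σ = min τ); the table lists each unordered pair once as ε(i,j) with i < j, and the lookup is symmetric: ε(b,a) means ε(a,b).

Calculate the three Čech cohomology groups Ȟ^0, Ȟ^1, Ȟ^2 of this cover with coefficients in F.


Ȟ^0 ≅ Z; Ȟ^1 ≅ 0; Ȟ^2 ≅ Z/2

intersection data:
  V12={q10,q11,q30} V13={q10,q12,q17} V14={q8,q12,q22} V15={q8,q15,q18} V16={q15,q20,q30} V23={q10,q23,q28} V24={q14,q29,q31} V25={q7,q14,q23} V26={q30,q31,q32} V34={q6,q12,q26} V35={q16,q23,q25} V36={q6,q21,q25} V45={q8,q13,q14} V46={q6,q24,q31} V56={q9,q15,q25}
  V123={q10} V126={q30} V134={q12} V145={q8} V156={q15} V235={q23} V245={q14} V246={q31} V346={q6} V356={q25}
C dims 6,15,10; δ0: rk 5, SNF 1^5; δ1: rk 10, SNF 1^9·2
Ȟ^0 = (6 − 5) − 0 = 1, so Ȟ^0 ≅ Z
Ȟ^1 = (15 − 10) − 5 = 0, so Ȟ^1 ≅ 0
Ȟ^2 = (10 − 0) − 10 = 0 plus torsion [2], so Ȟ^2 ≅ Z/2


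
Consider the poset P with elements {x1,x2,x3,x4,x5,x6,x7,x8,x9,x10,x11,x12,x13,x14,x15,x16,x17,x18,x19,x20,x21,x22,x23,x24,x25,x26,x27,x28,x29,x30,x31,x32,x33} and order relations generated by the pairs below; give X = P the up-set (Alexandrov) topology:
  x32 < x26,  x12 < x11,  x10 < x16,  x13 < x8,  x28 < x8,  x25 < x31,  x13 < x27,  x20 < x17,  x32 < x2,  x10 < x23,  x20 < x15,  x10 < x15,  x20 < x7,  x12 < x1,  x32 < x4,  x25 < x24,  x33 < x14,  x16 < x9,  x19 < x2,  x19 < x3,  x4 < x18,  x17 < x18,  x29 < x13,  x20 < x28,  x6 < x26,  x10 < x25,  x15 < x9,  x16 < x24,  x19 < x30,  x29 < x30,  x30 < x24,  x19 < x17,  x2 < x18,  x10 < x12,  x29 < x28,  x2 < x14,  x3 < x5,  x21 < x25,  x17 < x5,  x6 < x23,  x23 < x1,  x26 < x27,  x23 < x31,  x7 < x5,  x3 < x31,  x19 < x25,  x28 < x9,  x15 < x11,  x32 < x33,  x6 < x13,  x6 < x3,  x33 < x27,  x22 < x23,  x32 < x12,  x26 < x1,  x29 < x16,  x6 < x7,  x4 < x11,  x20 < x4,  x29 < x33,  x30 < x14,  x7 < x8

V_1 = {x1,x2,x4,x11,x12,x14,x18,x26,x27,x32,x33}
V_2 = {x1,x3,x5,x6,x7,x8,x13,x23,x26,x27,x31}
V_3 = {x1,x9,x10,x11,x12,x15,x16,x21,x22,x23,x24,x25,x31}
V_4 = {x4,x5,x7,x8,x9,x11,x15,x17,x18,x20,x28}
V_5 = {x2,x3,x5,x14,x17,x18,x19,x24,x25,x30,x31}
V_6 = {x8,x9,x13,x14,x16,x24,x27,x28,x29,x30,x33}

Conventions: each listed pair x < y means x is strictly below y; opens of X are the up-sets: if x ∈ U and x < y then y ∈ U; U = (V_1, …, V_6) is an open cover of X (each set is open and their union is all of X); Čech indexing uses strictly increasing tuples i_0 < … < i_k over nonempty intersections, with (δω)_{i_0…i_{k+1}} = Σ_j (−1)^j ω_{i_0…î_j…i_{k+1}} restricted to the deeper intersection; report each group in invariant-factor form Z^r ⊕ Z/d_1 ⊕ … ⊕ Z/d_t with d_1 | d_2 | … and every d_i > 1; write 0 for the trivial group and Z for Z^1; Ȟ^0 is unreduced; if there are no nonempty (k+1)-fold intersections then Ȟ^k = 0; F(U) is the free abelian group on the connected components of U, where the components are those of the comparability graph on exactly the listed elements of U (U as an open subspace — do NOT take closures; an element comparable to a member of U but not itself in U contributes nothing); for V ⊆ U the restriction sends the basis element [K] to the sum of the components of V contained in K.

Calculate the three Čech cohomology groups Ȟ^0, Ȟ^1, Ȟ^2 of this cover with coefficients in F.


nerve simplices:
  V12={x1,x26,x27} V13={x1,x11,x12} V14={x4,x11,x18} V15={x2,x14,x18} V16={x14,x27,x33} V23={x1,x23,x31} V24={x5,x7,x8} V25={x3,x5,x31} V26={x8,x13,x27} V34={x9,x11,x15} V35={x24,x25,x31} V36={x9,x16,x24} V45={x5,x17,x18} V46={x8,x9,x28} V56={x14,x24,x30}
  V123={x1} V126={x27} V134={x11} V145={x18} V156={x14} V235={x31} V245={x5} V246={x8} V346={x9} V356={x24}
components per intersection:
  V1: {x1,x2,x4,x11,x12,x14,x18,x26,x27,x32,x33}
  V2: {x1,x3,x5,x6,x7,x8,x13,x23,x26,x27,x31}
  V3: {x1,x9,x10,x11,x12,x15,x16,x21,x22,x23,x24,x25,x31}
  V4: {x4,x5,x7,x8,x9,x11,x15,x17,x18,x20,x28}
  V5: {x2,x3,x5,x14,x17,x18,x19,x24,x25,x30,x31}
  V6: {x8,x9,x13,x14,x16,x24,x27,x28,x29,x30,x33}
  V12: {x1,x26,x27}
  V13: {x1,x11,x12}
  V14: {x4,x11,x18}
  V15: {x2,x14,x18}
  V16: {x14,x27,x33}
  V23: {x1,x23,x31}
  V24: {x5,x7,x8}
  V25: {x3,x5,x31}
  V26: {x8,x13,x27}
  V34: {x9,x11,x15}
  V35: {x24,x25,x31}
  V36: {x9,x16,x24}
  V45: {x5,x17,x18}
  V46: {x8,x9,x28}
  V56: {x14,x24,x30}
  V123: {x1}
  V126: {x27}
  V134: {x11}
  V145: {x18}
  V156: {x14}
  V235: {x31}
  V245: {x5}
  V246: {x8}
  V346: {x9}
  V356: {x24}
C dims 6,15,10; δ0: rk 5, SNF 1^5; δ1: rk 10, SNF 1^9·2
degree 0: 6−5−0 = 1 → Ȟ^0 ≅ Z
degree 1: 15−10−5 = 0 → Ȟ^1 ≅ 0
degree 2: 10−0−10 = 0 plus torsion [2] → Ȟ^2 ≅ Z/2

Ȟ^0(U;F) ≅ Z, Ȟ^1(U;F) ≅ 0 and Ȟ^2(U;F) ≅ Z/2


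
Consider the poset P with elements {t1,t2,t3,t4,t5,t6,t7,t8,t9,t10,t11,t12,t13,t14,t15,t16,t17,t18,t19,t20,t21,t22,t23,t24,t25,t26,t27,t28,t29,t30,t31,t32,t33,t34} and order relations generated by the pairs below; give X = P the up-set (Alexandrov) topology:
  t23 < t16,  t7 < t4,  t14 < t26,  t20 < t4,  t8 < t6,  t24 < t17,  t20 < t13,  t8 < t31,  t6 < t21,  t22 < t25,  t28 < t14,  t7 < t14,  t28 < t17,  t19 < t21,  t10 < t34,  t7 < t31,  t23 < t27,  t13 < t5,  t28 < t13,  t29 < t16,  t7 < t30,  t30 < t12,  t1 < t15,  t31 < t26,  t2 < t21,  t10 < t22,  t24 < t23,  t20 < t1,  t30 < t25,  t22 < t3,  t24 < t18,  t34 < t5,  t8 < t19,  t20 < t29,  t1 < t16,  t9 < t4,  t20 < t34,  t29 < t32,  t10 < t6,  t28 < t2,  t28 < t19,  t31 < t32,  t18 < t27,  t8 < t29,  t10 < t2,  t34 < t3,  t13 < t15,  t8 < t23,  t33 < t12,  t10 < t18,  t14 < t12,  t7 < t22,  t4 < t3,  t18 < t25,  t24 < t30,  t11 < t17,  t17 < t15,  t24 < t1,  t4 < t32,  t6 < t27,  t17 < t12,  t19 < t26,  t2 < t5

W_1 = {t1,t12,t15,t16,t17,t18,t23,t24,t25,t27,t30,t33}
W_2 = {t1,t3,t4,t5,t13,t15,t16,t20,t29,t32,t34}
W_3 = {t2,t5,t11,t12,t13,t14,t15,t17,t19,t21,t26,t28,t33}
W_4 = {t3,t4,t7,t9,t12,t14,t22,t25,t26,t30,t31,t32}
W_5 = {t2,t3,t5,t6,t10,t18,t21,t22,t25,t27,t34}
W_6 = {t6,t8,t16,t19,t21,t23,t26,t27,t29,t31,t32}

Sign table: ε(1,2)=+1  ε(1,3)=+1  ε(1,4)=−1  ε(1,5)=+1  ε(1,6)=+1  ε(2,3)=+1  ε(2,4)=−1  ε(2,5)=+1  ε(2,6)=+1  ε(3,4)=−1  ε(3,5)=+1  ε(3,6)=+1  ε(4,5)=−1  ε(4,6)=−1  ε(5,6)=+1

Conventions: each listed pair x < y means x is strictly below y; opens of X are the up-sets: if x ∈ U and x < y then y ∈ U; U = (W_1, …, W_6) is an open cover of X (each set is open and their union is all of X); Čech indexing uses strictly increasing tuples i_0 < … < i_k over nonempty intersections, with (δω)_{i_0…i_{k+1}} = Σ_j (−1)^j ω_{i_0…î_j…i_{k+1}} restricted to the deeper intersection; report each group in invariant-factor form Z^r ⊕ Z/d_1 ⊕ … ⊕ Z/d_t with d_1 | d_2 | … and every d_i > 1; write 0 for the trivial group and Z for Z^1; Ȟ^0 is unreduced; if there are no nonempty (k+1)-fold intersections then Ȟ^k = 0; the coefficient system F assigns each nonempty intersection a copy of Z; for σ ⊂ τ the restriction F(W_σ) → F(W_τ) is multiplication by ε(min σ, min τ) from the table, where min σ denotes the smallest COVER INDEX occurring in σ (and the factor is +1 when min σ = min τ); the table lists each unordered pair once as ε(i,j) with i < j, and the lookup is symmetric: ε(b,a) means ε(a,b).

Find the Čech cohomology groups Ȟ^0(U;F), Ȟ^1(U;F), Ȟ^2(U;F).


Ȟ^0 = Z, Ȟ^1 = 0, Ȟ^2 = Z/2

nerve simplices:
  W12={t1,t15,t16} W13={t12,t15,t17,t33} W14={t12,t25,t30} W15={t18,t25,t27} W16={t16,t23,t27} W23={t5,t13,t15} W24={t3,t4,t32} W25={t3,t5,t34} W26={t16,t29,t32} W34={t12,t14,t26} W35={t2,t5,t21} W36={t19,t21,t26} W45={t3,t22,t25} W46={t26,t31,t32} W56={t6,t21,t27}
  W123={t15} W126={t16} W134={t12} W145={t25} W156={t27} W235={t5} W245={t3} W246={t32} W346={t26} W356={t21}
C dims 6,15,10; δ0: rk 5, SNF 1^5; δ1: rk 10, SNF 1^9·2
degree 0: 6−5−0 = 1 → Ȟ^0 ≅ Z
degree 1: 15−10−5 = 0 → Ȟ^1 ≅ 0
degree 2: 10−0−10 = 0 plus torsion [2] → Ȟ^2 ≅ Z/2


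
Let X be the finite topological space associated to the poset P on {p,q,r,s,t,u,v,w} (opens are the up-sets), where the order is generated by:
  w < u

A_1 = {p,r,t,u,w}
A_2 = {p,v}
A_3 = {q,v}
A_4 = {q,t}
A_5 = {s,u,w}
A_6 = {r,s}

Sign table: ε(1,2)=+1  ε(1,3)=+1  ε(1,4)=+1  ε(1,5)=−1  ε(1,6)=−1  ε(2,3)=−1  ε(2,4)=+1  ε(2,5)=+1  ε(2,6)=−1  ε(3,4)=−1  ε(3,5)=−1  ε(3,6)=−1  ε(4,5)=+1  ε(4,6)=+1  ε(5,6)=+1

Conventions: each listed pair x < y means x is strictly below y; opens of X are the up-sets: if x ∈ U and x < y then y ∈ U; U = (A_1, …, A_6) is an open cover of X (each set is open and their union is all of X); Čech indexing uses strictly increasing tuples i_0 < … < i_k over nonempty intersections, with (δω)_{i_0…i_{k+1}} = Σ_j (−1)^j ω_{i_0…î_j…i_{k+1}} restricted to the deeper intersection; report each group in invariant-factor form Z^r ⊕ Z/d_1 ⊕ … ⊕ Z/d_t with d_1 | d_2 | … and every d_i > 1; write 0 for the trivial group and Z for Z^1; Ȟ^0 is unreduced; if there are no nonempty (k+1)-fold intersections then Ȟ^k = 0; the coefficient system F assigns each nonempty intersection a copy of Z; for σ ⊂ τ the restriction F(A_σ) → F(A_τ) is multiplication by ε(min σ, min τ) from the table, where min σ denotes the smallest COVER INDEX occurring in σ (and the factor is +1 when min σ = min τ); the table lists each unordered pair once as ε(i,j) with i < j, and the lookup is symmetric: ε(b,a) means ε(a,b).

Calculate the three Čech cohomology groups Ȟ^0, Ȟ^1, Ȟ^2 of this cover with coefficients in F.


Ȟ^0(U;F) ≅ Z, Ȟ^1(U;F) ≅ Z^2, Ȟ^2(U;F) ≅ 0

nerve simplices:
  A12={p} A14={t} A15={u,w} A16={r} A23={v} A34={q} A56={s}
C dims 6,7; δ0: rk 5, SNF 1^5
degree 0: 6−5−0 = 1 → Ȟ^0 ≅ Z
degree 1: 7−0−5 = 2 → Ȟ^1 ≅ Z^2
degree 2: 0−0−0 = 0 → Ȟ^2 ≅ 0


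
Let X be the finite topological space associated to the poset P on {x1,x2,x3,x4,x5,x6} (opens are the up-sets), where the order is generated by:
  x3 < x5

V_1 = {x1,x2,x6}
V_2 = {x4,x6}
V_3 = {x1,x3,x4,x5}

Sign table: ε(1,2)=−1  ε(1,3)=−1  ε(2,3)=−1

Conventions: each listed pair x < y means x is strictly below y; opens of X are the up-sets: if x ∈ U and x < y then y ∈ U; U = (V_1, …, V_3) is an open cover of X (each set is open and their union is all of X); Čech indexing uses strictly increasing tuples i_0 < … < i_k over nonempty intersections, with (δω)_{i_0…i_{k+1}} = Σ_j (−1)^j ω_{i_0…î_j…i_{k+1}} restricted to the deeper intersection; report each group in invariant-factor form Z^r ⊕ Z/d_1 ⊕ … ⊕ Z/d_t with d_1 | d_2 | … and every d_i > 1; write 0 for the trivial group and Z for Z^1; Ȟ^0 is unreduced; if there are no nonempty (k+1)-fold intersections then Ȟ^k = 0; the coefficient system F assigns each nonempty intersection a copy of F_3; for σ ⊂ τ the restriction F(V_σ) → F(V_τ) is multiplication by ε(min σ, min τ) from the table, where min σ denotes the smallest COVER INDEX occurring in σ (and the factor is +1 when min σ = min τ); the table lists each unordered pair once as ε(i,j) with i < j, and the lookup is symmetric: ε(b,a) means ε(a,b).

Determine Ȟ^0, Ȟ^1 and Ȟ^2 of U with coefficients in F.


nonempty intersections:
  V12={x6} V13={x1} V23={x4}
C dims 3,3; δ0: rk_F3 3
Ȟ^0: (3−3)−0=0 ⇒ 0
Ȟ^1: (3−0)−3=0 ⇒ 0
Ȟ^2: (0−0)−0=0 ⇒ 0

Ȟ^0(U;F) ≅ 0; Ȟ^1(U;F) ≅ 0; Ȟ^2(U;F) ≅ 0


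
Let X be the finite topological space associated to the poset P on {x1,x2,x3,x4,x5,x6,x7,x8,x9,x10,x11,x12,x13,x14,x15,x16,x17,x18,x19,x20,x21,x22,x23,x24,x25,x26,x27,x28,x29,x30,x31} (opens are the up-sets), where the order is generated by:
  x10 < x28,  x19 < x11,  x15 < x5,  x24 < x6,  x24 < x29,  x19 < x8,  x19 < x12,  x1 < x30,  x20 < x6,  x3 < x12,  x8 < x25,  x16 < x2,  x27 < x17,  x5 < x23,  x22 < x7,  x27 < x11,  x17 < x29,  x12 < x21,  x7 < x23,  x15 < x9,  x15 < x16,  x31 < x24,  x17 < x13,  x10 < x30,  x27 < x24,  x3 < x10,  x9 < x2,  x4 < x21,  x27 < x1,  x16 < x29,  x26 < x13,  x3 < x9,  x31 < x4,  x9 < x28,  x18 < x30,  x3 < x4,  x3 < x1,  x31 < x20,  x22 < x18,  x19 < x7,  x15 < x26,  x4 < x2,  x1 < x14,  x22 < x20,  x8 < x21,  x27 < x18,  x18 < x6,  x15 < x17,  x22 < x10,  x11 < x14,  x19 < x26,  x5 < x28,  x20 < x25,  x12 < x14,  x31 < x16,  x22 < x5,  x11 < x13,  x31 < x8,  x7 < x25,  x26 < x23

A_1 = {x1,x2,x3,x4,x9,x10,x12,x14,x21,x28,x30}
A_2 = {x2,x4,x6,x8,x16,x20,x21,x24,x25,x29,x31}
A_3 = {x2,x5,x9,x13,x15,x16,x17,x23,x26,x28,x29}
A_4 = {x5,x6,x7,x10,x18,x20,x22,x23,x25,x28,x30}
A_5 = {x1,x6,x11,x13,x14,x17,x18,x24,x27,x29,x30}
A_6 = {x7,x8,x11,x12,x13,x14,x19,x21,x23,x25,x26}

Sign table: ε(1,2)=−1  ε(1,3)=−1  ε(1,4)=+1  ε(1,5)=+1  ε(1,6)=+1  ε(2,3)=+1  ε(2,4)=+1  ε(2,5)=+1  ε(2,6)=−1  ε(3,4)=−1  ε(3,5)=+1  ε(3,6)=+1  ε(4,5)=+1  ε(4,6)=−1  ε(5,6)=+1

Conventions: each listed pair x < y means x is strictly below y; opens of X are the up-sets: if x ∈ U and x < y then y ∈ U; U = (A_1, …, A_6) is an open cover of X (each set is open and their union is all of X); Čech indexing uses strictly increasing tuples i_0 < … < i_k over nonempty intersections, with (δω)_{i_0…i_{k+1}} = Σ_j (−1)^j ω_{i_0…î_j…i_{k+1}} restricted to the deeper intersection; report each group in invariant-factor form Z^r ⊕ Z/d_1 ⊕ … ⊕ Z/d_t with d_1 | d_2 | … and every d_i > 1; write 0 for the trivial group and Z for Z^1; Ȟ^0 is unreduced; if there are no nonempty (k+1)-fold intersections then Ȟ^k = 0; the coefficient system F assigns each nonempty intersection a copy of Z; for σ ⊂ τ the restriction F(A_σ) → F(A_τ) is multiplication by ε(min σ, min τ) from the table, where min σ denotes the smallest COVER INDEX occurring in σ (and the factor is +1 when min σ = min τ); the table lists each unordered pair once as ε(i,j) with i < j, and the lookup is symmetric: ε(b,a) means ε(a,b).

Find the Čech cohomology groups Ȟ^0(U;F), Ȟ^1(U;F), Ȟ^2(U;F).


cover nerve:
  A12={x2,x4,x21} A13={x2,x9,x28} A14={x10,x28,x30} A15={x1,x14,x30} A16={x12,x14,x21} A23={x2,x16,x29} A24={x6,x20,x25} A25={x6,x24,x29} A26={x8,x21,x25} A34={x5,x23,x28} A35={x13,x17,x29} A36={x13,x23,x26} A45={x6,x18,x30} A46={x7,x23,x25} A56={x11,x13,x14}
  A123={x2} A126={x21} A134={x28} A145={x30} A156={x14} A235={x29} A245={x6} A246={x25} A346={x23} A356={x13}
C dims 6,15,10; δ0: rk 6, SNF 1^5·2; δ1: rk 9, SNF 1^9
Ȟ^0: (6−6)−0=0 ⇒ 0
Ȟ^1: (15−9)−6=0 plus torsion [2] ⇒ Z/2
Ȟ^2: (10−0)−9=1 ⇒ Z

Ȟ^0 = 0; Ȟ^1 = Z/2; Ȟ^2 = Z


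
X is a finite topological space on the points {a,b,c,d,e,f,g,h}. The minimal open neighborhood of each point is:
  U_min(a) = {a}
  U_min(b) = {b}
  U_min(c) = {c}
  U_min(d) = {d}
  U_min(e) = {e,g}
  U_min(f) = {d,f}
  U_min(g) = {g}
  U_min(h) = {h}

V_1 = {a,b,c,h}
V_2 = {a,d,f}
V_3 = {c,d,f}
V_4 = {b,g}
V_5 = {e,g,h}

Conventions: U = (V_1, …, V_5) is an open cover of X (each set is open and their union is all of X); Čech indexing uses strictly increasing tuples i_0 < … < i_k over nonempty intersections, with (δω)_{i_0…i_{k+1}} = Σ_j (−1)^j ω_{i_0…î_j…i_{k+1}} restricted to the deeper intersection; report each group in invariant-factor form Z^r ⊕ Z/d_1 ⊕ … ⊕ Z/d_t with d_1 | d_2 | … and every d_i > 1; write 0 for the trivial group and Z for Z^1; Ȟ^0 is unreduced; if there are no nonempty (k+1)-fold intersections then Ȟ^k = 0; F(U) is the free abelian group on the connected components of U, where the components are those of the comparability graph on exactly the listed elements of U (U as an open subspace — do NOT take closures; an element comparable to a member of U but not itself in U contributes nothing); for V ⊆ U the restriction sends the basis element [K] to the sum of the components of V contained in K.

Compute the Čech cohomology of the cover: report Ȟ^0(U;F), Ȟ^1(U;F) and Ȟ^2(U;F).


Ȟ^0(U;F) ≅ Z^6, Ȟ^1(U;F) ≅ 0 and Ȟ^2(U;F) ≅ 0

nerve simplices:
  V12={a} V13={c} V14={b} V15={h} V23={d,f} V45={g}
components per intersection:
  V1: {a} {b} {c} {h}
  V2: {a} {d,f}
  V3: {c} {d,f}
  V4: {b} {g}
  V5: {e,g} {h}
  V12: {a}
  V13: {c}
  V14: {b}
  V15: {h}
  V23: {d,f}
  V45: {g}
C dims 12,6; δ0: rk 6, SNF 1^6
degree 0: 12−6−0 = 6 → Ȟ^0 ≅ Z^6
degree 1: 6−0−6 = 0 → Ȟ^1 ≅ 0
degree 2: 0−0−0 = 0 → Ȟ^2 ≅ 0


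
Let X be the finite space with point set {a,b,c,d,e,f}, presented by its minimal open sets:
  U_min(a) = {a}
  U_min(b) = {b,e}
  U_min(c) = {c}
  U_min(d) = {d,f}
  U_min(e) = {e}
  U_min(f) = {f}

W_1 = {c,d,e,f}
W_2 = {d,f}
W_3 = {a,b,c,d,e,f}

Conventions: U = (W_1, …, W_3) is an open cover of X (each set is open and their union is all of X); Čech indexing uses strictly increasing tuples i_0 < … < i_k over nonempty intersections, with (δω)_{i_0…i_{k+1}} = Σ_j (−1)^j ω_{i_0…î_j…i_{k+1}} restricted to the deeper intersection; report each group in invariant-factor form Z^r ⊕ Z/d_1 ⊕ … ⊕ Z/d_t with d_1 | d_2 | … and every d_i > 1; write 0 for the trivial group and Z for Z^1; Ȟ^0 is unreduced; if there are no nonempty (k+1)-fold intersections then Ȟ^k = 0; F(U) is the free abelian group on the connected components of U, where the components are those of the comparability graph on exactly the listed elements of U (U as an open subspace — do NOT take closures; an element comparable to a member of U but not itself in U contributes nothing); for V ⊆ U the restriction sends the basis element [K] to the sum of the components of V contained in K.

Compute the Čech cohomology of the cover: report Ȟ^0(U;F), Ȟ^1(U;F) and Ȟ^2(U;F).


Ȟ^0 = Z^4, Ȟ^1 = 0 and Ȟ^2 = 0

intersection data:
  W12={d,f} W13={c,d,e,f} W23={d,f}
  W123={d,f}
components per intersection:
  W1: {c} {d,f} {e}
  W2: {d,f}
  W3: {a} {b,e} {c} {d,f}
  W12: {d,f}
  W13: {c} {d,f} {e}
  W23: {d,f}
  W123: {d,f}
C dims 8,5,1; δ0: rk 4, SNF 1^4; δ1: rk 1, SNF 1^1
Ȟ^0 = (8 − 4) − 0 = 4, so Ȟ^0 ≅ Z^4
Ȟ^1 = (5 − 1) − 4 = 0, so Ȟ^1 ≅ 0
Ȟ^2 = (1 − 0) − 1 = 0, so Ȟ^2 ≅ 0
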